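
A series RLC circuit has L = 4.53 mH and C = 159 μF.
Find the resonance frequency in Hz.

Step 1 — Resonance condition Im(Z)=0 gives ω₀ = 1/√(LC).
Step 2 — ω₀ = 1/√(0.00453·0.000159) = 1178 rad/s.
Step 3 — f₀ = ω₀/(2π) = 187.5 Hz.

f₀ = 187.5 Hz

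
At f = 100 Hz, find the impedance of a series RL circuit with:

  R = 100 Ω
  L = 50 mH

Step 1 — Angular frequency: ω = 2π·f = 2π·100 = 628.3 rad/s.
Step 2 — Component impedances:
  R: Z = R = 100 Ω
  L: Z = jωL = j·628.3·0.05 = 0 + j31.42 Ω
Step 3 — Series combination: Z_total = R + L = 100 + j31.42 Ω = 104.8∠17.4° Ω.

Z = 100 + j31.42 Ω = 104.8∠17.4° Ω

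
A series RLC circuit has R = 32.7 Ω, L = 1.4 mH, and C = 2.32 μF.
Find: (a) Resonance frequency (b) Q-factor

Step 1 — Resonance condition Im(Z)=0 gives ω₀ = 1/√(LC).
Step 2 — ω₀ = 1/√(0.0014·2.32e-06) = 1.755e+04 rad/s.
Step 3 — f₀ = ω₀/(2π) = 2793 Hz.
Step 4 — Series Q: Q = ω₀L/R = 1.755e+04·0.0014/32.7 = 0.7512.

(a) f₀ = 2793 Hz  (b) Q = 0.7512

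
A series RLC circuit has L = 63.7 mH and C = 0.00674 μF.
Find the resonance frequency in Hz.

Step 1 — Resonance condition Im(Z)=0 gives ω₀ = 1/√(LC).
Step 2 — ω₀ = 1/√(0.0637·6.74e-09) = 4.826e+04 rad/s.
Step 3 — f₀ = ω₀/(2π) = 7681 Hz.

f₀ = 7681 Hz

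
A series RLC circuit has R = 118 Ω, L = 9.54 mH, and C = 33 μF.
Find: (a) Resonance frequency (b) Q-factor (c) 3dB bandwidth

Step 1 — Resonance condition Im(Z)=0 gives ω₀ = 1/√(LC).
Step 2 — ω₀ = 1/√(0.00954·3.3e-05) = 1782 rad/s.
Step 3 — f₀ = ω₀/(2π) = 283.7 Hz.
Step 4 — Series Q: Q = ω₀L/R = 1782·0.00954/118 = 0.1441.
Step 5 — 3dB bandwidth: Δω = ω₀/Q = 1.237e+04 rad/s; BW = Δω/(2π) = 1969 Hz.

(a) f₀ = 283.7 Hz  (b) Q = 0.1441  (c) BW = 1969 Hz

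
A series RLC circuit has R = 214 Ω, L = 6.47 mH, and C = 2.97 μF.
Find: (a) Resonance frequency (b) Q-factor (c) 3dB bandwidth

Step 1 — Resonance: ω₀ = 1/√(LC) = 1/√(0.00647·2.97e-06) = 7214 rad/s.
Step 2 — f₀ = ω₀/(2π) = 1148 Hz.
Step 3 — Series Q: Q = ω₀L/R = 7214·0.00647/214 = 0.2181.
Step 4 — Bandwidth: Δω = ω₀/Q = 3.308e+04 rad/s; BW = Δω/(2π) = 5264 Hz.

(a) f₀ = 1148 Hz  (b) Q = 0.2181  (c) BW = 5264 Hz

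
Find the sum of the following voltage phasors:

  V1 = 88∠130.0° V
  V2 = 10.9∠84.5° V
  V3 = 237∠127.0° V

Step 1 — Convert each phasor to rectangular form:
  V1 = 88·(cos(130.0°) + j·sin(130.0°)) = -56.57 + j67.41 V
  V2 = 10.9·(cos(84.5°) + j·sin(84.5°)) = 1.045 + j10.85 V
  V3 = 237·(cos(127.0°) + j·sin(127.0°)) = -142.6 + j189.3 V
Step 2 — Sum components: V_total = -198.2 + j267.5 V.
Step 3 — Convert to polar: |V_total| = 332.9 V, ∠V_total = 126.5°.

V_total = 332.9∠126.5° V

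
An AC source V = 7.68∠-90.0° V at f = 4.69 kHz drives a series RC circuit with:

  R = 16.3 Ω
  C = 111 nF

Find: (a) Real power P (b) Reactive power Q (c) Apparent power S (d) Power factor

Step 1 — Angular frequency: ω = 2π·f = 2π·4690 = 2.947e+04 rad/s.
Step 2 — Component impedances:
  R: Z = R = 16.3 Ω
  C: Z = 1/(jωC) = -j/(ω·C) = 0 - j305.7 Ω
Step 3 — Series combination: Z_total = R + C = 16.3 - j305.7 Ω = 306.2∠-86.9° Ω.
Step 4 — Source phasor: V = 7.68∠-90.0° V = 0 - j7.68 V.
Step 5 — Current: I = V / Z = 0.02505 - j0.001336 A = 0.02509∠-3.1° A.
Step 6 — Complex power: S = V·I* = 0.01026 - j0.1924 VA.
Step 7 — Real power: P = Re(S) = 0.01026 W.
Step 8 — Reactive power: Q = Im(S) = -0.1924 VAR.
Step 9 — Apparent power: |S| = 0.1927 VA.
Step 10 — Power factor: PF = P/|S| = 0.05324 (leading).

(a) P = 0.01026 W  (b) Q = -0.1924 VAR  (c) S = 0.1927 VA  (d) PF = 0.05324 (leading)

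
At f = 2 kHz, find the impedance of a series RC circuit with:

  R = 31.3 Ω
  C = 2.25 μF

Step 1 — Angular frequency: ω = 2π·f = 2π·2000 = 1.257e+04 rad/s.
Step 2 — Component impedances:
  R: Z = R = 31.3 Ω
  C: Z = 1/(jωC) = -j/(ω·C) = 0 - j35.37 Ω
Step 3 — Series combination: Z_total = R + C = 31.3 - j35.37 Ω = 47.23∠-48.5° Ω.

Z = 31.3 - j35.37 Ω = 47.23∠-48.5° Ω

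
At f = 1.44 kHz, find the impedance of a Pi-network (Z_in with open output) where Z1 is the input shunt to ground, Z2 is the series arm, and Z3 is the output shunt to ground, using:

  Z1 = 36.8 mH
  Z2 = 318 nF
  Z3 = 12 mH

Step 1 — Angular frequency: ω = 2π·f = 2π·1440 = 9048 rad/s.
Step 2 — Component impedances:
  Z1: Z = jωL = j·9048·0.0368 = 0 + j333 Ω
  Z2: Z = 1/(jωC) = -j/(ω·C) = 0 - j347.6 Ω
  Z3: Z = jωL = j·9048·0.012 = 0 + j108.6 Ω
Step 3 — With open output, the series arm Z2 and the output shunt Z3 appear in series to ground: Z2 + Z3 = 0 - j239 Ω.
Step 4 — Parallel with input shunt Z1: Z_in = Z1 || (Z2 + Z3) = 0 - j846.8 Ω = 846.8∠-90.0° Ω.

Z = 0 - j846.8 Ω = 846.8∠-90.0° Ω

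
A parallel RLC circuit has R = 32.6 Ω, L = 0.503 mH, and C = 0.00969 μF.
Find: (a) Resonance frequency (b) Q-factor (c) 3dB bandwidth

Step 1 — Resonance: ω₀ = 1/√(LC) = 1/√(0.000503·9.69e-09) = 4.53e+05 rad/s.
Step 2 — f₀ = ω₀/(2π) = 7.209e+04 Hz.
Step 3 — Parallel Q: Q = R/(ω₀L) = 32.6/(4.53e+05·0.000503) = 0.1431.
Step 4 — Bandwidth: Δω = ω₀/Q = 3.166e+06 rad/s; BW = Δω/(2π) = 5.038e+05 Hz.

(a) f₀ = 7.209e+04 Hz  (b) Q = 0.1431  (c) BW = 5.038e+05 Hz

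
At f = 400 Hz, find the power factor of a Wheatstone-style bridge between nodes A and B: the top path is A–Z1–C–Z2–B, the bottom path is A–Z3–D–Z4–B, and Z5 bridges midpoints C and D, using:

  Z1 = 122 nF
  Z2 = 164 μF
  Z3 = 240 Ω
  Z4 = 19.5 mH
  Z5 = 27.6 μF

Step 1 — Angular frequency: ω = 2π·f = 2π·400 = 2513 rad/s.
Step 2 — Component impedances:
  Z1: Z = 1/(jωC) = -j/(ω·C) = 0 - j3261 Ω
  Z2: Z = 1/(jωC) = -j/(ω·C) = 0 - j2.426 Ω
  Z3: Z = R = 240 Ω
  Z4: Z = jωL = j·2513·0.0195 = 0 + j49.01 Ω
  Z5: Z = 1/(jωC) = -j/(ω·C) = 0 - j14.42 Ω
Step 3 — Bridge requires nodal analysis (the Z5 bridge couples midpoints C and D, so the two paths cannot be reduced to a simple series/parallel combination). Setting node B to ground and injecting 1 A at node A, the 3-node admittance system at A, C, D solves to V_A = Z_AB = 235.5 - j42.74 Ω = 239.4∠-10.3° Ω.
Step 4 — Power factor: PF = cos(φ) = Re(Z)/|Z| = 235.54/239.39 = 0.9839.
Step 5 — Type: Im(Z) = -42.74 ⇒ leading (phase φ = -10.3°).

PF = 0.9839 (leading, φ = -10.3°)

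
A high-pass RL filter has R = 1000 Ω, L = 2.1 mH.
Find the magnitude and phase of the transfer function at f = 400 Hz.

Step 1 — Angular frequency: ω = 2π·400 = 2513 rad/s.
Step 2 — Transfer function: H(jω) = jωL/(R + jωL).
Step 3 — Numerator jωL = j·5.278; denominator R + jωL = 1000 + j5.278.
Step 4 — H = 2.786e-05 + j0.005278.
Step 5 — Magnitude: |H| = 0.005278 (-45.6 dB); phase: φ = 89.7°.

|H| = 0.005278 (-45.6 dB), φ = 89.7°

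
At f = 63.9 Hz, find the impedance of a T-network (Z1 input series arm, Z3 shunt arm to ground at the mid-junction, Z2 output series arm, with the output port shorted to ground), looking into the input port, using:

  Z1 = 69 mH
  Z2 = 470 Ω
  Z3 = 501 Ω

Step 1 — Angular frequency: ω = 2π·f = 2π·63.9 = 401.5 rad/s.
Step 2 — Component impedances:
  Z1: Z = jωL = j·401.5·0.069 = 0 + j27.7 Ω
  Z2: Z = R = 470 Ω
  Z3: Z = R = 501 Ω
Step 3 — With the output port shorted to ground, the output series arm Z2 runs from the junction to ground; the shunt arm Z3 also runs from the junction to ground. They appear in parallel: Z3 || Z2 = 242.5 Ω.
Step 4 — Series with input arm Z1: Z_in = Z1 + (Z3 || Z2) = 242.5 + j27.7 Ω = 244.1∠6.5° Ω.

Z = 242.5 + j27.7 Ω = 244.1∠6.5° Ω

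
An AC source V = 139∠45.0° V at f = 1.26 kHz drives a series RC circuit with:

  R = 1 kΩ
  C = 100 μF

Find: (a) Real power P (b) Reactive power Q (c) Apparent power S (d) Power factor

Step 1 — Angular frequency: ω = 2π·f = 2π·1260 = 7917 rad/s.
Step 2 — Component impedances:
  R: Z = R = 1000 Ω
  C: Z = 1/(jωC) = -j/(ω·C) = 0 - j1.263 Ω
Step 3 — Series combination: Z_total = R + C = 1000 - j1.263 Ω = 1000∠-0.1° Ω.
Step 4 — Source phasor: V = 139∠45.0° V = 98.29 + j98.29 V.
Step 5 — Current: I = V / Z = 0.09816 + j0.09841 A = 0.139∠45.1° A.
Step 6 — Complex power: S = V·I* = 19.32 - j0.0244 VA.
Step 7 — Real power: P = Re(S) = 19.32 W.
Step 8 — Reactive power: Q = Im(S) = -0.0244 VAR.
Step 9 — Apparent power: |S| = 19.32 VA.
Step 10 — Power factor: PF = P/|S| = 1 (leading).

(a) P = 19.32 W  (b) Q = -0.0244 VAR  (c) S = 19.32 VA  (d) PF = 1 (leading)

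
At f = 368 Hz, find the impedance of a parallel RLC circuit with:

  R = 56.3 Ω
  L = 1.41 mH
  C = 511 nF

Step 1 — Angular frequency: ω = 2π·f = 2π·368 = 2312 rad/s.
Step 2 — Component impedances:
  R: Z = R = 56.3 Ω
  L: Z = jωL = j·2312·0.00141 = 0 + j3.26 Ω
  C: Z = 1/(jωC) = -j/(ω·C) = 0 - j846.4 Ω
Step 3 — Parallel combination: 1/Z_total = 1/R + 1/L + 1/C; Z_total = 0.1896 + j3.262 Ω = 3.267∠86.7° Ω.

Z = 0.1896 + j3.262 Ω = 3.267∠86.7° Ω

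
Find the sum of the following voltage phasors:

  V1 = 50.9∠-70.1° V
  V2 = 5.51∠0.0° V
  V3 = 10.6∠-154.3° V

Step 1 — Convert each phasor to rectangular form:
  V1 = 50.9·(cos(-70.1°) + j·sin(-70.1°)) = 17.33 - j47.86 V
  V2 = 5.51·(cos(0.0°) + j·sin(0.0°)) = 5.51 V
  V3 = 10.6·(cos(-154.3°) + j·sin(-154.3°)) = -9.551 - j4.597 V
Step 2 — Sum components: V_total = 13.28 - j52.46 V.
Step 3 — Convert to polar: |V_total| = 54.11 V, ∠V_total = -75.8°.

V_total = 54.11∠-75.8° V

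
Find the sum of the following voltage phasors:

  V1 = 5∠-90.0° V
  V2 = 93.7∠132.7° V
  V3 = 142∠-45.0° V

Step 1 — Convert each phasor to rectangular form:
  V1 = 5·(cos(-90.0°) + j·sin(-90.0°)) = 0 - j5 V
  V2 = 93.7·(cos(132.7°) + j·sin(132.7°)) = -63.54 + j68.86 V
  V3 = 142·(cos(-45.0°) + j·sin(-45.0°)) = 100.4 - j100.4 V
Step 2 — Sum components: V_total = 36.87 - j36.55 V.
Step 3 — Convert to polar: |V_total| = 51.91 V, ∠V_total = -44.8°.

V_total = 51.91∠-44.8° V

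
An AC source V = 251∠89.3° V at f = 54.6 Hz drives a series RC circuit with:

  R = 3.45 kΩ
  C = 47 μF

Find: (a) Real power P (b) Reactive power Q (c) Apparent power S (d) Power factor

Step 1 — Angular frequency: ω = 2π·f = 2π·54.6 = 343.1 rad/s.
Step 2 — Component impedances:
  R: Z = R = 3450 Ω
  C: Z = 1/(jωC) = -j/(ω·C) = 0 - j62.02 Ω
Step 3 — Series combination: Z_total = R + C = 3450 - j62.02 Ω = 3451∠-1.0° Ω.
Step 4 — Source phasor: V = 251∠89.3° V = 3.066 + j251 V.
Step 5 — Current: I = V / Z = -0.0004188 + j0.07274 A = 0.07274∠90.3° A.
Step 6 — Complex power: S = V·I* = 18.26 - j0.3282 VA.
Step 7 — Real power: P = Re(S) = 18.26 W.
Step 8 — Reactive power: Q = Im(S) = -0.3282 VAR.
Step 9 — Apparent power: |S| = 18.26 VA.
Step 10 — Power factor: PF = P/|S| = 0.9998 (leading).

(a) P = 18.26 W  (b) Q = -0.3282 VAR  (c) S = 18.26 VA  (d) PF = 0.9998 (leading)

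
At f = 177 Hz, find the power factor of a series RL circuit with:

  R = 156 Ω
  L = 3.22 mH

Step 1 — Angular frequency: ω = 2π·f = 2π·177 = 1112 rad/s.
Step 2 — Component impedances:
  R: Z = R = 156 Ω
  L: Z = jωL = j·1112·0.00322 = 0 + j3.581 Ω
Step 3 — Series combination: Z_total = R + L = 156 + j3.581 Ω = 156∠1.3° Ω.
Step 4 — Power factor: PF = cos(φ) = Re(Z)/|Z| = 156/156.04 = 0.9997.
Step 5 — Type: Im(Z) = 3.581 ⇒ lagging (phase φ = 1.3°).

PF = 0.9997 (lagging, φ = 1.3°)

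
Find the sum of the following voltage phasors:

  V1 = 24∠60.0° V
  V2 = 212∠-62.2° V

Step 1 — Convert each phasor to rectangular form:
  V1 = 24·(cos(60.0°) + j·sin(60.0°)) = 12 + j20.78 V
  V2 = 212·(cos(-62.2°) + j·sin(-62.2°)) = 98.87 - j187.5 V
Step 2 — Sum components: V_total = 110.9 - j166.7 V.
Step 3 — Convert to polar: |V_total| = 200.2 V, ∠V_total = -56.4°.

V_total = 200.2∠-56.4° V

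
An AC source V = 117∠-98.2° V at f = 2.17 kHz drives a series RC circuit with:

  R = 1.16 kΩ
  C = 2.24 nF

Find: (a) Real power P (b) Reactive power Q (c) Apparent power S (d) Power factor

Step 1 — Angular frequency: ω = 2π·f = 2π·2170 = 1.363e+04 rad/s.
Step 2 — Component impedances:
  R: Z = R = 1160 Ω
  C: Z = 1/(jωC) = -j/(ω·C) = 0 - j3.274e+04 Ω
Step 3 — Series combination: Z_total = R + C = 1160 - j3.274e+04 Ω = 3.276e+04∠-88.0° Ω.
Step 4 — Source phasor: V = 117∠-98.2° V = -16.69 - j115.8 V.
Step 5 — Current: I = V / Z = 0.003514 - j0.0006342 A = 0.003571∠-10.2° A.
Step 6 — Complex power: S = V·I* = 0.01479 - j0.4176 VA.
Step 7 — Real power: P = Re(S) = 0.01479 W.
Step 8 — Reactive power: Q = Im(S) = -0.4176 VAR.
Step 9 — Apparent power: |S| = 0.4178 VA.
Step 10 — Power factor: PF = P/|S| = 0.03541 (leading).

(a) P = 0.01479 W  (b) Q = -0.4176 VAR  (c) S = 0.4178 VA  (d) PF = 0.03541 (leading)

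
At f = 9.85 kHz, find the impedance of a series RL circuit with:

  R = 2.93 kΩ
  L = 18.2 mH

Step 1 — Angular frequency: ω = 2π·f = 2π·9850 = 6.189e+04 rad/s.
Step 2 — Component impedances:
  R: Z = R = 2930 Ω
  L: Z = jωL = j·6.189e+04·0.0182 = 0 + j1126 Ω
Step 3 — Series combination: Z_total = R + L = 2930 + j1126 Ω = 3139∠21.0° Ω.

Z = 2930 + j1126 Ω = 3139∠21.0° Ω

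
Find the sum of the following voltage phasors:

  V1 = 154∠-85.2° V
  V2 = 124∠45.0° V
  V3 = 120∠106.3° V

Step 1 — Convert each phasor to rectangular form:
  V1 = 154·(cos(-85.2°) + j·sin(-85.2°)) = 12.89 - j153.5 V
  V2 = 124·(cos(45.0°) + j·sin(45.0°)) = 87.68 + j87.68 V
  V3 = 120·(cos(106.3°) + j·sin(106.3°)) = -33.68 + j115.2 V
Step 2 — Sum components: V_total = 66.89 + j49.4 V.
Step 3 — Convert to polar: |V_total| = 83.15 V, ∠V_total = 36.4°.

V_total = 83.15∠36.4° V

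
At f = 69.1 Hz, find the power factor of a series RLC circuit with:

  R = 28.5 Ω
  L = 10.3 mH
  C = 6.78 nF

Step 1 — Angular frequency: ω = 2π·f = 2π·69.1 = 434.2 rad/s.
Step 2 — Component impedances:
  R: Z = R = 28.5 Ω
  L: Z = jωL = j·434.2·0.0103 = 0 + j4.472 Ω
  C: Z = 1/(jωC) = -j/(ω·C) = 0 - j3.397e+05 Ω
Step 3 — Series combination: Z_total = R + L + C = 28.5 - j3.397e+05 Ω = 3.397e+05∠-90.0° Ω.
Step 4 — Power factor: PF = cos(φ) = Re(Z)/|Z| = 28.5/3.397e+05 = 8.39e-05.
Step 5 — Type: Im(Z) = -3.397e+05 ⇒ leading (phase φ = -90.0°).

PF = 8.39e-05 (leading, φ = -90.0°)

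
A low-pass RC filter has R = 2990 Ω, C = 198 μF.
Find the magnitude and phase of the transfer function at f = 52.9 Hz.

Step 1 — Angular frequency: ω = 2π·52.9 = 332.4 rad/s.
Step 2 — Transfer function: H(jω) = 1/(1 + jωRC).
Step 3 — Denominator: 1 + jωRC = 1 + j·332.4·2990·0.000198 = 1 + j196.8.
Step 4 — H = 2.583e-05 - j0.005082.
Step 5 — Magnitude: |H| = 0.005082 (-45.9 dB); phase: φ = -89.7°.

|H| = 0.005082 (-45.9 dB), φ = -89.7°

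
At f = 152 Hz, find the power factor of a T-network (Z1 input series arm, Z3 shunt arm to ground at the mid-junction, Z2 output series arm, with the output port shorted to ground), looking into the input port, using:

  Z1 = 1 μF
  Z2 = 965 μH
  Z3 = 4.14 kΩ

Step 1 — Angular frequency: ω = 2π·f = 2π·152 = 955 rad/s.
Step 2 — Component impedances:
  Z1: Z = 1/(jωC) = -j/(ω·C) = 0 - j1047 Ω
  Z2: Z = jωL = j·955·0.000965 = 0 + j0.9216 Ω
  Z3: Z = R = 4140 Ω
Step 3 — With the output port shorted to ground, the output series arm Z2 runs from the junction to ground; the shunt arm Z3 also runs from the junction to ground. They appear in parallel: Z3 || Z2 = 0.0002052 + j0.9216 Ω.
Step 4 — Series with input arm Z1: Z_in = Z1 + (Z3 || Z2) = 0.0002052 - j1046 Ω = 1046∠-90.0° Ω.
Step 5 — Power factor: PF = cos(φ) = Re(Z)/|Z| = 0.00020516/1046.2 = 1.961e-07.
Step 6 — Type: Im(Z) = -1046 ⇒ leading (phase φ = -90.0°).

PF = 1.961e-07 (leading, φ = -90.0°)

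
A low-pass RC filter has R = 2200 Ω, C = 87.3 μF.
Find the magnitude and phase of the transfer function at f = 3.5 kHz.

Step 1 — Angular frequency: ω = 2π·3500 = 2.199e+04 rad/s.
Step 2 — Transfer function: H(jω) = 1/(1 + jωRC).
Step 3 — Denominator: 1 + jωRC = 1 + j·2.199e+04·2200·8.73e-05 = 1 + j4224.
Step 4 — H = 5.606e-08 - j0.0002368.
Step 5 — Magnitude: |H| = 0.0002368 (-72.5 dB); phase: φ = -90.0°.

|H| = 0.0002368 (-72.5 dB), φ = -90.0°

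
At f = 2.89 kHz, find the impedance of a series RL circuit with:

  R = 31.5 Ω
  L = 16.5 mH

Step 1 — Angular frequency: ω = 2π·f = 2π·2890 = 1.816e+04 rad/s.
Step 2 — Component impedances:
  R: Z = R = 31.5 Ω
  L: Z = jωL = j·1.816e+04·0.0165 = 0 + j299.6 Ω
Step 3 — Series combination: Z_total = R + L = 31.5 + j299.6 Ω = 301.3∠84.0° Ω.

Z = 31.5 + j299.6 Ω = 301.3∠84.0° Ω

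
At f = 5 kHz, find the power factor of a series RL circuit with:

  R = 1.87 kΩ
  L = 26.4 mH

Step 1 — Angular frequency: ω = 2π·f = 2π·5000 = 3.142e+04 rad/s.
Step 2 — Component impedances:
  R: Z = R = 1870 Ω
  L: Z = jωL = j·3.142e+04·0.0264 = 0 + j829.4 Ω
Step 3 — Series combination: Z_total = R + L = 1870 + j829.4 Ω = 2046∠23.9° Ω.
Step 4 — Power factor: PF = cos(φ) = Re(Z)/|Z| = 1870/2045.7 = 0.9141.
Step 5 — Type: Im(Z) = 829.4 ⇒ lagging (phase φ = 23.9°).

PF = 0.9141 (lagging, φ = 23.9°)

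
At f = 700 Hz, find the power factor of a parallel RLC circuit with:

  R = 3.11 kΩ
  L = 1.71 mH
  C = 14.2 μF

Step 1 — Angular frequency: ω = 2π·f = 2π·700 = 4398 rad/s.
Step 2 — Component impedances:
  R: Z = R = 3110 Ω
  L: Z = jωL = j·4398·0.00171 = 0 + j7.521 Ω
  C: Z = 1/(jωC) = -j/(ω·C) = 0 - j16.01 Ω
Step 3 — Parallel combination: 1/Z_total = 1/R + 1/L + 1/C; Z_total = 0.06468 + j14.18 Ω = 14.18∠89.7° Ω.
Step 4 — Power factor: PF = cos(φ) = Re(Z)/|Z| = 0.06468/14.183 = 0.00456.
Step 5 — Type: Im(Z) = 14.18 ⇒ lagging (phase φ = 89.7°).

PF = 0.00456 (lagging, φ = 89.7°)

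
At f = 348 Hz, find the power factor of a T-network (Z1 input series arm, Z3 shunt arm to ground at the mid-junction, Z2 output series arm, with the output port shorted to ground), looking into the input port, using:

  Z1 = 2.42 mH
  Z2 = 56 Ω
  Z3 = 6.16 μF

Step 1 — Angular frequency: ω = 2π·f = 2π·348 = 2187 rad/s.
Step 2 — Component impedances:
  Z1: Z = jωL = j·2187·0.00242 = 0 + j5.291 Ω
  Z2: Z = R = 56 Ω
  Z3: Z = 1/(jωC) = -j/(ω·C) = 0 - j74.24 Ω
Step 3 — With the output port shorted to ground, the output series arm Z2 runs from the junction to ground; the shunt arm Z3 also runs from the junction to ground. They appear in parallel: Z3 || Z2 = 35.69 - j26.92 Ω.
Step 4 — Series with input arm Z1: Z_in = Z1 + (Z3 || Z2) = 35.69 - j21.63 Ω = 41.74∠-31.2° Ω.
Step 5 — Power factor: PF = cos(φ) = Re(Z)/|Z| = 35.693/41.736 = 0.8552.
Step 6 — Type: Im(Z) = -21.63 ⇒ leading (phase φ = -31.2°).

PF = 0.8552 (leading, φ = -31.2°)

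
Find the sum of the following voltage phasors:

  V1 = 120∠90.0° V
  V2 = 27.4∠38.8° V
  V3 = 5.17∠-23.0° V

Step 1 — Convert each phasor to rectangular form:
  V1 = 120·(cos(90.0°) + j·sin(90.0°)) = 0 + j120 V
  V2 = 27.4·(cos(38.8°) + j·sin(38.8°)) = 21.35 + j17.17 V
  V3 = 5.17·(cos(-23.0°) + j·sin(-23.0°)) = 4.759 - j2.02 V
Step 2 — Sum components: V_total = 26.11 + j135.1 V.
Step 3 — Convert to polar: |V_total| = 137.6 V, ∠V_total = 79.1°.

V_total = 137.6∠79.1° V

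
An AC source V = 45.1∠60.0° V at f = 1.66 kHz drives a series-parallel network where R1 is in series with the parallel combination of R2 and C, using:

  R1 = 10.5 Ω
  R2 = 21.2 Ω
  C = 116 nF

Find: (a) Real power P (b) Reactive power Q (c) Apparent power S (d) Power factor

Step 1 — Angular frequency: ω = 2π·f = 2π·1660 = 1.043e+04 rad/s.
Step 2 — Component impedances:
  R1: Z = R = 10.5 Ω
  R2: Z = R = 21.2 Ω
  C: Z = 1/(jωC) = -j/(ω·C) = 0 - j826.5 Ω
Step 3 — Parallel branch: R2 || C = 1/(1/R2 + 1/C) = 21.19 - j0.5434 Ω.
Step 4 — Series with R1: Z_total = R1 + (R2 || C) = 31.69 - j0.5434 Ω = 31.69∠-1.0° Ω.
Step 5 — Source phasor: V = 45.1∠60.0° V = 22.55 + j39.06 V.
Step 6 — Current: I = V / Z = 0.6903 + j1.244 A = 1.423∠61.0° A.
Step 7 — Complex power: S = V·I* = 64.17 - j1.101 VA.
Step 8 — Real power: P = Re(S) = 64.17 W.
Step 9 — Reactive power: Q = Im(S) = -1.101 VAR.
Step 10 — Apparent power: |S| = 64.18 VA.
Step 11 — Power factor: PF = P/|S| = 0.9999 (leading).

(a) P = 64.17 W  (b) Q = -1.101 VAR  (c) S = 64.18 VA  (d) PF = 0.9999 (leading)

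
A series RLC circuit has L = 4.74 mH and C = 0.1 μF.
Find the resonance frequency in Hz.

Step 1 — Resonance condition Im(Z)=0 gives ω₀ = 1/√(LC).
Step 2 — ω₀ = 1/√(0.00474·1e-07) = 4.593e+04 rad/s.
Step 3 — f₀ = ω₀/(2π) = 7310 Hz.

f₀ = 7310 Hz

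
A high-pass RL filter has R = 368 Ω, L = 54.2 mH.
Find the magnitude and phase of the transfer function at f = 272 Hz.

Step 1 — Angular frequency: ω = 2π·272 = 1709 rad/s.
Step 2 — Transfer function: H(jω) = jωL/(R + jωL).
Step 3 — Numerator jωL = j·92.63; denominator R + jωL = 368 + j92.63.
Step 4 — H = 0.05958 + j0.2367.
Step 5 — Magnitude: |H| = 0.2441 (-12.2 dB); phase: φ = 75.9°.

|H| = 0.2441 (-12.2 dB), φ = 75.9°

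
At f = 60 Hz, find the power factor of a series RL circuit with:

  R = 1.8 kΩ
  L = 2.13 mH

Step 1 — Angular frequency: ω = 2π·f = 2π·60 = 377 rad/s.
Step 2 — Component impedances:
  R: Z = R = 1800 Ω
  L: Z = jωL = j·377·0.00213 = 0 + j0.803 Ω
Step 3 — Series combination: Z_total = R + L = 1800 + j0.803 Ω = 1800∠0.0° Ω.
Step 4 — Power factor: PF = cos(φ) = Re(Z)/|Z| = 1800/1800 = 1.
Step 5 — Type: Im(Z) = 0.803 ⇒ lagging (phase φ = 0.0°).

PF = 1 (lagging, φ = 0.0°)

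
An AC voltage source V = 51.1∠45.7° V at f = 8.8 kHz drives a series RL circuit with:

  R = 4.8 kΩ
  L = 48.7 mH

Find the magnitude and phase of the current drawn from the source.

Step 1 — Angular frequency: ω = 2π·f = 2π·8800 = 5.529e+04 rad/s.
Step 2 — Component impedances:
  R: Z = R = 4800 Ω
  L: Z = jωL = j·5.529e+04·0.0487 = 0 + j2693 Ω
Step 3 — Series combination: Z_total = R + L = 4800 + j2693 Ω = 5504∠29.3° Ω.
Step 4 — Source phasor: V = 51.1∠45.7° V = 35.69 + j36.57 V.
Step 5 — Ohm's law: I = V / Z_total = (35.69 + j36.57) / (4800 + j2693) = 0.008907 + j0.002623 A.
Step 6 — Convert to polar: |I| = 0.009285 A, ∠I = 16.4°.

I = 0.009285∠16.4° A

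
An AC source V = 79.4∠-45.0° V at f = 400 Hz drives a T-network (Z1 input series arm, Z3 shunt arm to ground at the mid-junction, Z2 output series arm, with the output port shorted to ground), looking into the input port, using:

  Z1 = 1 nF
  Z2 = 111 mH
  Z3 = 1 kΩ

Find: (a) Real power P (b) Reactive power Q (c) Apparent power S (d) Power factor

Step 1 — Angular frequency: ω = 2π·f = 2π·400 = 2513 rad/s.
Step 2 — Component impedances:
  Z1: Z = 1/(jωC) = -j/(ω·C) = 0 - j3.979e+05 Ω
  Z2: Z = jωL = j·2513·0.111 = 0 + j279 Ω
  Z3: Z = R = 1000 Ω
Step 3 — With the output port shorted to ground, the output series arm Z2 runs from the junction to ground; the shunt arm Z3 also runs from the junction to ground. They appear in parallel: Z3 || Z2 = 72.21 + j258.8 Ω.
Step 4 — Series with input arm Z1: Z_in = Z1 + (Z3 || Z2) = 72.21 - j3.976e+05 Ω = 3.976e+05∠-90.0° Ω.
Step 5 — Source phasor: V = 79.4∠-45.0° V = 56.14 - j56.14 V.
Step 6 — Current: I = V / Z = 0.0001412 + j0.0001412 A = 0.0001997∠45.0° A.
Step 7 — Complex power: S = V·I* = 2.879e-06 - j0.01585 VA.
Step 8 — Real power: P = Re(S) = 2.879e-06 W.
Step 9 — Reactive power: Q = Im(S) = -0.01585 VAR.
Step 10 — Apparent power: |S| = 0.01585 VA.
Step 11 — Power factor: PF = P/|S| = 0.0001816 (leading).

(a) P = 2.879e-06 W  (b) Q = -0.01585 VAR  (c) S = 0.01585 VA  (d) PF = 0.0001816 (leading)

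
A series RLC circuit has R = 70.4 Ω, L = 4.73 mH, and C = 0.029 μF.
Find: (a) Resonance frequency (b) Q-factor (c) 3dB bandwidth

Step 1 — Resonance condition Im(Z)=0 gives ω₀ = 1/√(LC).
Step 2 — ω₀ = 1/√(0.00473·2.9e-08) = 8.538e+04 rad/s.
Step 3 — f₀ = ω₀/(2π) = 1.359e+04 Hz.
Step 4 — Series Q: Q = ω₀L/R = 8.538e+04·0.00473/70.4 = 5.737.
Step 5 — 3dB bandwidth: Δω = ω₀/Q = 1.488e+04 rad/s; BW = Δω/(2π) = 2369 Hz.

(a) f₀ = 1.359e+04 Hz  (b) Q = 5.737  (c) BW = 2369 Hz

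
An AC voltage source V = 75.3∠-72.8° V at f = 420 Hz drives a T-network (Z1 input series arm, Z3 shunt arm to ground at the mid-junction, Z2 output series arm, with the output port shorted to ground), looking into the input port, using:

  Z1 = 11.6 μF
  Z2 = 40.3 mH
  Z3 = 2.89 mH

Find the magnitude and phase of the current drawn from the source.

Step 1 — Angular frequency: ω = 2π·f = 2π·420 = 2639 rad/s.
Step 2 — Component impedances:
  Z1: Z = 1/(jωC) = -j/(ω·C) = 0 - j32.67 Ω
  Z2: Z = jωL = j·2639·0.0403 = 0 + j106.3 Ω
  Z3: Z = jωL = j·2639·0.00289 = 0 + j7.627 Ω
Step 3 — With the output port shorted to ground, the output series arm Z2 runs from the junction to ground; the shunt arm Z3 also runs from the junction to ground. They appear in parallel: Z3 || Z2 = 0 + j7.116 Ω.
Step 4 — Series with input arm Z1: Z_in = Z1 + (Z3 || Z2) = 0 - j25.55 Ω = 25.55∠-90.0° Ω.
Step 5 — Source phasor: V = 75.3∠-72.8° V = 22.27 - j71.93 V.
Step 6 — Ohm's law: I = V / Z_total = (22.27 - j71.93) / (0 - j25.55) = 2.815 + j0.8715 A.
Step 7 — Convert to polar: |I| = 2.947 A, ∠I = 17.2°.

I = 2.947∠17.2° A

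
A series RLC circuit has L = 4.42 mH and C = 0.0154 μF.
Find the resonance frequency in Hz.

Step 1 — Resonance condition Im(Z)=0 gives ω₀ = 1/√(LC).
Step 2 — ω₀ = 1/√(0.00442·1.54e-08) = 1.212e+05 rad/s.
Step 3 — f₀ = ω₀/(2π) = 1.929e+04 Hz.

f₀ = 1.929e+04 Hz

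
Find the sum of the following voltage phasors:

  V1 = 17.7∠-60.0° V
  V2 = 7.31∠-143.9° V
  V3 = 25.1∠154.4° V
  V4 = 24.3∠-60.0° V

Step 1 — Convert each phasor to rectangular form:
  V1 = 17.7·(cos(-60.0°) + j·sin(-60.0°)) = 8.85 - j15.33 V
  V2 = 7.31·(cos(-143.9°) + j·sin(-143.9°)) = -5.906 - j4.307 V
  V3 = 25.1·(cos(154.4°) + j·sin(154.4°)) = -22.64 + j10.85 V
  V4 = 24.3·(cos(-60.0°) + j·sin(-60.0°)) = 12.15 - j21.04 V
Step 2 — Sum components: V_total = -7.542 - j29.83 V.
Step 3 — Convert to polar: |V_total| = 30.77 V, ∠V_total = -104.2°.

V_total = 30.77∠-104.2° V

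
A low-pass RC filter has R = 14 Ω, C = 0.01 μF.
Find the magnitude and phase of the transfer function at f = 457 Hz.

Step 1 — Angular frequency: ω = 2π·457 = 2871 rad/s.
Step 2 — Transfer function: H(jω) = 1/(1 + jωRC).
Step 3 — Denominator: 1 + jωRC = 1 + j·2871·14·1e-08 = 1 + j0.000402.
Step 4 — H = 1 - j0.000402.
Step 5 — Magnitude: |H| = 1 (-0.0 dB); phase: φ = -0.0°.

|H| = 1 (-0.0 dB), φ = -0.0°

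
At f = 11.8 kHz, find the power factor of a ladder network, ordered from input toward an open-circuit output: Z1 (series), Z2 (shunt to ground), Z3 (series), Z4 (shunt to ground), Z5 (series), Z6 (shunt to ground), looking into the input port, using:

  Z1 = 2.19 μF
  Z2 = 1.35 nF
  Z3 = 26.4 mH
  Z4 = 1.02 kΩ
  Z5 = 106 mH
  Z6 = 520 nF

Step 1 — Angular frequency: ω = 2π·f = 2π·1.18e+04 = 7.414e+04 rad/s.
Step 2 — Component impedances:
  Z1: Z = 1/(jωC) = -j/(ω·C) = 0 - j6.159 Ω
  Z2: Z = 1/(jωC) = -j/(ω·C) = 0 - j9991 Ω
  Z3: Z = jωL = j·7.414e+04·0.0264 = 0 + j1957 Ω
  Z4: Z = R = 1020 Ω
  Z5: Z = jωL = j·7.414e+04·0.106 = 0 + j7859 Ω
  Z6: Z = 1/(jωC) = -j/(ω·C) = 0 - j25.94 Ω
Step 3 — Ladder network (open output): work backward from the far end, alternating series and parallel combinations. Z_in = 1578 + j2433 Ω = 2900∠57.0° Ω.
Step 4 — Power factor: PF = cos(φ) = Re(Z)/|Z| = 1577.6/2899.9 = 0.544.
Step 5 — Type: Im(Z) = 2433 ⇒ lagging (phase φ = 57.0°).

PF = 0.544 (lagging, φ = 57.0°)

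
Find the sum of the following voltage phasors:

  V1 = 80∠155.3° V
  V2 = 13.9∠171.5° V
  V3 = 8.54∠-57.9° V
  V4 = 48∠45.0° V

Step 1 — Convert each phasor to rectangular form:
  V1 = 80·(cos(155.3°) + j·sin(155.3°)) = -72.68 + j33.43 V
  V2 = 13.9·(cos(171.5°) + j·sin(171.5°)) = -13.75 + j2.055 V
  V3 = 8.54·(cos(-57.9°) + j·sin(-57.9°)) = 4.538 - j7.234 V
  V4 = 48·(cos(45.0°) + j·sin(45.0°)) = 33.94 + j33.94 V
Step 2 — Sum components: V_total = -47.95 + j62.19 V.
Step 3 — Convert to polar: |V_total| = 78.53 V, ∠V_total = 127.6°.

V_total = 78.53∠127.6° V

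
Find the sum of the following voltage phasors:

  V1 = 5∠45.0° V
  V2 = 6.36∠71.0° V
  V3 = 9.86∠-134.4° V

Step 1 — Convert each phasor to rectangular form:
  V1 = 5·(cos(45.0°) + j·sin(45.0°)) = 3.536 + j3.536 V
  V2 = 6.36·(cos(71.0°) + j·sin(71.0°)) = 2.071 + j6.013 V
  V3 = 9.86·(cos(-134.4°) + j·sin(-134.4°)) = -6.899 - j7.045 V
Step 2 — Sum components: V_total = -1.293 + j2.504 V.
Step 3 — Convert to polar: |V_total| = 2.818 V, ∠V_total = 117.3°.

V_total = 2.818∠117.3° V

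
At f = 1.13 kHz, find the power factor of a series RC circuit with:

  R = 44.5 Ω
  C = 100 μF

Step 1 — Angular frequency: ω = 2π·f = 2π·1130 = 7100 rad/s.
Step 2 — Component impedances:
  R: Z = R = 44.5 Ω
  C: Z = 1/(jωC) = -j/(ω·C) = 0 - j1.408 Ω
Step 3 — Series combination: Z_total = R + C = 44.5 - j1.408 Ω = 44.52∠-1.8° Ω.
Step 4 — Power factor: PF = cos(φ) = Re(Z)/|Z| = 44.5/44.522 = 0.9995.
Step 5 — Type: Im(Z) = -1.408 ⇒ leading (phase φ = -1.8°).

PF = 0.9995 (leading, φ = -1.8°)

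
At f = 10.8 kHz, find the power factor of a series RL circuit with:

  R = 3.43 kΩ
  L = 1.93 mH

Step 1 — Angular frequency: ω = 2π·f = 2π·1.08e+04 = 6.786e+04 rad/s.
Step 2 — Component impedances:
  R: Z = R = 3430 Ω
  L: Z = jωL = j·6.786e+04·0.00193 = 0 + j131 Ω
Step 3 — Series combination: Z_total = R + L = 3430 + j131 Ω = 3432∠2.2° Ω.
Step 4 — Power factor: PF = cos(φ) = Re(Z)/|Z| = 3430/3432.5 = 0.9993.
Step 5 — Type: Im(Z) = 131 ⇒ lagging (phase φ = 2.2°).

PF = 0.9993 (lagging, φ = 2.2°)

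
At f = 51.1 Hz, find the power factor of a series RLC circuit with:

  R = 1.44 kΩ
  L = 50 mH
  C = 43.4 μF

Step 1 — Angular frequency: ω = 2π·f = 2π·51.1 = 321.1 rad/s.
Step 2 — Component impedances:
  R: Z = R = 1440 Ω
  L: Z = jωL = j·321.1·0.05 = 0 + j16.05 Ω
  C: Z = 1/(jωC) = -j/(ω·C) = 0 - j71.76 Ω
Step 3 — Series combination: Z_total = R + L + C = 1440 - j55.71 Ω = 1441∠-2.2° Ω.
Step 4 — Power factor: PF = cos(φ) = Re(Z)/|Z| = 1440/1441 = 0.9993.
Step 5 — Type: Im(Z) = -55.71 ⇒ leading (phase φ = -2.2°).

PF = 0.9993 (leading, φ = -2.2°)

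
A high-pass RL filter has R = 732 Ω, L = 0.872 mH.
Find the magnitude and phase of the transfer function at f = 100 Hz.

Step 1 — Angular frequency: ω = 2π·100 = 628.3 rad/s.
Step 2 — Transfer function: H(jω) = jωL/(R + jωL).
Step 3 — Numerator jωL = j·0.5479; denominator R + jωL = 732 + j0.5479.
Step 4 — H = 5.602e-07 + j0.0007485.
Step 5 — Magnitude: |H| = 0.0007485 (-62.5 dB); phase: φ = 90.0°.

|H| = 0.0007485 (-62.5 dB), φ = 90.0°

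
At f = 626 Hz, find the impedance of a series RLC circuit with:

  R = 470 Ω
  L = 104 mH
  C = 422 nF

Step 1 — Angular frequency: ω = 2π·f = 2π·626 = 3933 rad/s.
Step 2 — Component impedances:
  R: Z = R = 470 Ω
  L: Z = jωL = j·3933·0.104 = 0 + j409.1 Ω
  C: Z = 1/(jωC) = -j/(ω·C) = 0 - j602.5 Ω
Step 3 — Series combination: Z_total = R + L + C = 470 - j193.4 Ω = 508.2∠-22.4° Ω.

Z = 470 - j193.4 Ω = 508.2∠-22.4° Ω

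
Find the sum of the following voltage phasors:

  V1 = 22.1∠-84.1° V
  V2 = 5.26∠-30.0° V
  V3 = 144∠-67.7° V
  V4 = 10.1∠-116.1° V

Step 1 — Convert each phasor to rectangular form:
  V1 = 22.1·(cos(-84.1°) + j·sin(-84.1°)) = 2.272 - j21.98 V
  V2 = 5.26·(cos(-30.0°) + j·sin(-30.0°)) = 4.555 - j2.63 V
  V3 = 144·(cos(-67.7°) + j·sin(-67.7°)) = 54.64 - j133.2 V
  V4 = 10.1·(cos(-116.1°) + j·sin(-116.1°)) = -4.443 - j9.07 V
Step 2 — Sum components: V_total = 57.03 - j166.9 V.
Step 3 — Convert to polar: |V_total| = 176.4 V, ∠V_total = -71.1°.

V_total = 176.4∠-71.1° V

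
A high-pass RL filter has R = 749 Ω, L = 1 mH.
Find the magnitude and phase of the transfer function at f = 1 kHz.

Step 1 — Angular frequency: ω = 2π·1000 = 6283 rad/s.
Step 2 — Transfer function: H(jω) = jωL/(R + jωL).
Step 3 — Numerator jωL = j·6.283; denominator R + jωL = 749 + j6.283.
Step 4 — H = 7.037e-05 + j0.008388.
Step 5 — Magnitude: |H| = 0.008388 (-41.5 dB); phase: φ = 89.5°.

|H| = 0.008388 (-41.5 dB), φ = 89.5°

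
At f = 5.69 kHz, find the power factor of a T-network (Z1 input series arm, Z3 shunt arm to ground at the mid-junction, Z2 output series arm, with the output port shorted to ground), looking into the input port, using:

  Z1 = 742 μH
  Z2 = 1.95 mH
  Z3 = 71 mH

Step 1 — Angular frequency: ω = 2π·f = 2π·5690 = 3.575e+04 rad/s.
Step 2 — Component impedances:
  Z1: Z = jωL = j·3.575e+04·0.000742 = 0 + j26.53 Ω
  Z2: Z = jωL = j·3.575e+04·0.00195 = 0 + j69.72 Ω
  Z3: Z = jωL = j·3.575e+04·0.071 = 0 + j2538 Ω
Step 3 — With the output port shorted to ground, the output series arm Z2 runs from the junction to ground; the shunt arm Z3 also runs from the junction to ground. They appear in parallel: Z3 || Z2 = 0 + j67.85 Ω.
Step 4 — Series with input arm Z1: Z_in = Z1 + (Z3 || Z2) = 0 + j94.38 Ω = 94.38∠90.0° Ω.
Step 5 — Power factor: PF = cos(φ) = Re(Z)/|Z| = 0/94.38 = 0.
Step 6 — Type: Im(Z) = 94.38 ⇒ lagging (phase φ = 90.0°).

PF = 0 (lagging, φ = 90.0°)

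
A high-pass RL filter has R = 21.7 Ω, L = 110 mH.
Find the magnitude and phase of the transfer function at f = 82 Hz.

Step 1 — Angular frequency: ω = 2π·82 = 515.2 rad/s.
Step 2 — Transfer function: H(jω) = jωL/(R + jωL).
Step 3 — Numerator jωL = j·56.67; denominator R + jωL = 21.7 + j56.67.
Step 4 — H = 0.8721 + j0.3339.
Step 5 — Magnitude: |H| = 0.9339 (-0.6 dB); phase: φ = 21.0°.

|H| = 0.9339 (-0.6 dB), φ = 21.0°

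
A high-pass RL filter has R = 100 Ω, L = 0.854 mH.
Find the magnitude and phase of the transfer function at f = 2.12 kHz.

Step 1 — Angular frequency: ω = 2π·2120 = 1.332e+04 rad/s.
Step 2 — Transfer function: H(jω) = jωL/(R + jωL).
Step 3 — Numerator jωL = j·11.38; denominator R + jωL = 100 + j11.38.
Step 4 — H = 0.01278 + j0.1123.
Step 5 — Magnitude: |H| = 0.113 (-18.9 dB); phase: φ = 83.5°.

|H| = 0.113 (-18.9 dB), φ = 83.5°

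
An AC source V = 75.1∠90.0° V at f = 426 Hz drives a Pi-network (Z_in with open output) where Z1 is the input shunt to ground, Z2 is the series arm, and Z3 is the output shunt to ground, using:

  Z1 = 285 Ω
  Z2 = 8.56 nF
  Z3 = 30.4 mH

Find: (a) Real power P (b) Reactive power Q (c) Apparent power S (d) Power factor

Step 1 — Angular frequency: ω = 2π·f = 2π·426 = 2677 rad/s.
Step 2 — Component impedances:
  Z1: Z = R = 285 Ω
  Z2: Z = 1/(jωC) = -j/(ω·C) = 0 - j4.365e+04 Ω
  Z3: Z = jωL = j·2677·0.0304 = 0 + j81.37 Ω
Step 3 — With open output, the series arm Z2 and the output shunt Z3 appear in series to ground: Z2 + Z3 = 0 - j4.356e+04 Ω.
Step 4 — Parallel with input shunt Z1: Z_in = Z1 || (Z2 + Z3) = 285 - j1.864 Ω = 285∠-0.4° Ω.
Step 5 — Source phasor: V = 75.1∠90.0° V = 0 + j75.1 V.
Step 6 — Current: I = V / Z = -0.001724 + j0.2635 A = 0.2635∠90.4° A.
Step 7 — Complex power: S = V·I* = 19.79 - j0.1295 VA.
Step 8 — Real power: P = Re(S) = 19.79 W.
Step 9 — Reactive power: Q = Im(S) = -0.1295 VAR.
Step 10 — Apparent power: |S| = 19.79 VA.
Step 11 — Power factor: PF = P/|S| = 1 (leading).

(a) P = 19.79 W  (b) Q = -0.1295 VAR  (c) S = 19.79 VA  (d) PF = 1 (leading)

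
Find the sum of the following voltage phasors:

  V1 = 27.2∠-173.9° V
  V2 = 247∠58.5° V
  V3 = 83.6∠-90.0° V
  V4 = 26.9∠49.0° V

Step 1 — Convert each phasor to rectangular form:
  V1 = 27.2·(cos(-173.9°) + j·sin(-173.9°)) = -27.05 - j2.89 V
  V2 = 247·(cos(58.5°) + j·sin(58.5°)) = 129.1 + j210.6 V
  V3 = 83.6·(cos(-90.0°) + j·sin(-90.0°)) = 0 - j83.6 V
  V4 = 26.9·(cos(49.0°) + j·sin(49.0°)) = 17.65 + j20.3 V
Step 2 — Sum components: V_total = 119.7 + j144.4 V.
Step 3 — Convert to polar: |V_total| = 187.5 V, ∠V_total = 50.4°.

V_total = 187.5∠50.4° V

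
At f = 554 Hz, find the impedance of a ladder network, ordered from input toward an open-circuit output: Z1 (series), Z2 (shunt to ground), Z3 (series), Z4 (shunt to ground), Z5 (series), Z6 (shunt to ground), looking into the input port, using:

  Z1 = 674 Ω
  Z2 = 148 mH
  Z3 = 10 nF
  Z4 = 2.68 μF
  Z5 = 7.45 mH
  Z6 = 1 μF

Step 1 — Angular frequency: ω = 2π·f = 2π·554 = 3481 rad/s.
Step 2 — Component impedances:
  Z1: Z = R = 674 Ω
  Z2: Z = jωL = j·3481·0.148 = 0 + j515.2 Ω
  Z3: Z = 1/(jωC) = -j/(ω·C) = 0 - j2.873e+04 Ω
  Z4: Z = 1/(jωC) = -j/(ω·C) = 0 - j107.2 Ω
  Z5: Z = jωL = j·3481·0.00745 = 0 + j25.93 Ω
  Z6: Z = 1/(jωC) = -j/(ω·C) = 0 - j287.3 Ω
Step 3 — Ladder network (open output): work backward from the far end, alternating series and parallel combinations. Z_in = 674 + j524.6 Ω = 854.1∠37.9° Ω.

Z = 674 + j524.6 Ω = 854.1∠37.9° Ω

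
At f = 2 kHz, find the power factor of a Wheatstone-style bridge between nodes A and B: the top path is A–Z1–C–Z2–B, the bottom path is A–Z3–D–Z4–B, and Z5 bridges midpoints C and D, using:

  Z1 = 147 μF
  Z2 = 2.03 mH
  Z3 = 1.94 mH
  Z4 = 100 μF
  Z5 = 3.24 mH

Step 1 — Angular frequency: ω = 2π·f = 2π·2000 = 1.257e+04 rad/s.
Step 2 — Component impedances:
  Z1: Z = 1/(jωC) = -j/(ω·C) = 0 - j0.5413 Ω
  Z2: Z = jωL = j·1.257e+04·0.00203 = 0 + j25.51 Ω
  Z3: Z = jωL = j·1.257e+04·0.00194 = 0 + j24.38 Ω
  Z4: Z = 1/(jωC) = -j/(ω·C) = 0 - j0.7958 Ω
  Z5: Z = jωL = j·1.257e+04·0.00324 = 0 + j40.72 Ω
Step 3 — Bridge requires nodal analysis (the Z5 bridge couples midpoints C and D, so the two paths cannot be reduced to a simple series/parallel combination). Setting node B to ground and injecting 1 A at node A, the 3-node admittance system at A, C, D solves to V_A = Z_AB = 0 + j9.028 Ω = 9.028∠90.0° Ω.
Step 4 — Power factor: PF = cos(φ) = Re(Z)/|Z| = 0/9.028 = 0.
Step 5 — Type: Im(Z) = 9.028 ⇒ lagging (phase φ = 90.0°).

PF = 0 (lagging, φ = 90.0°)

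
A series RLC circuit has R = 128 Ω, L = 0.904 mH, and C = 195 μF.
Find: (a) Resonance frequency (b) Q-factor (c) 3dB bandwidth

Step 1 — Resonance condition Im(Z)=0 gives ω₀ = 1/√(LC).
Step 2 — ω₀ = 1/√(0.000904·0.000195) = 2382 rad/s.
Step 3 — f₀ = ω₀/(2π) = 379.1 Hz.
Step 4 — Series Q: Q = ω₀L/R = 2382·0.000904/128 = 0.01682.
Step 5 — 3dB bandwidth: Δω = ω₀/Q = 1.416e+05 rad/s; BW = Δω/(2π) = 2.254e+04 Hz.

(a) f₀ = 379.1 Hz  (b) Q = 0.01682  (c) BW = 2.254e+04 Hz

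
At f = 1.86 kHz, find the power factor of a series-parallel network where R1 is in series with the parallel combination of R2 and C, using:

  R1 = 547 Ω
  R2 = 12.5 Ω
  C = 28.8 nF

Step 1 — Angular frequency: ω = 2π·f = 2π·1860 = 1.169e+04 rad/s.
Step 2 — Component impedances:
  R1: Z = R = 547 Ω
  R2: Z = R = 12.5 Ω
  C: Z = 1/(jωC) = -j/(ω·C) = 0 - j2971 Ω
Step 3 — Parallel branch: R2 || C = 1/(1/R2 + 1/C) = 12.5 - j0.05259 Ω.
Step 4 — Series with R1: Z_total = R1 + (R2 || C) = 559.5 - j0.05259 Ω = 559.5∠-0.0° Ω.
Step 5 — Power factor: PF = cos(φ) = Re(Z)/|Z| = 559.5/559.5 = 1.
Step 6 — Type: Im(Z) = -0.05259 ⇒ leading (phase φ = -0.0°).

PF = 1 (leading, φ = -0.0°)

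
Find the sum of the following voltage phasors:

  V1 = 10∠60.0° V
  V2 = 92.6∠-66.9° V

Step 1 — Convert each phasor to rectangular form:
  V1 = 10·(cos(60.0°) + j·sin(60.0°)) = 5 + j8.66 V
  V2 = 92.6·(cos(-66.9°) + j·sin(-66.9°)) = 36.33 - j85.18 V
Step 2 — Sum components: V_total = 41.33 - j76.52 V.
Step 3 — Convert to polar: |V_total| = 86.96 V, ∠V_total = -61.6°.

V_total = 86.96∠-61.6° V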